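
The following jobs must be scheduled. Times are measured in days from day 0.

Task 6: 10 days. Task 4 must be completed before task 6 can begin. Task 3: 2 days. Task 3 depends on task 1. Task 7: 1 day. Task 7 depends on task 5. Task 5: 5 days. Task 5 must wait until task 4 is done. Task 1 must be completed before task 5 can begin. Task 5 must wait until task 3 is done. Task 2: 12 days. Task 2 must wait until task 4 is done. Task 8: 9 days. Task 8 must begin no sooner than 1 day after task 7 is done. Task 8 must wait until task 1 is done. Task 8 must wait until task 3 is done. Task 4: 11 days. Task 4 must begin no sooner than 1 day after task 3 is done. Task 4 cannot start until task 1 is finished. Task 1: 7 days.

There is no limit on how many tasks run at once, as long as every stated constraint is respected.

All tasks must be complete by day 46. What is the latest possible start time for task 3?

16

To finish by day 46, task 2 (duration 12) must start no later than day 34.
Nothing follows task 8; the deadline of day 46 is its only limit. It must start by 46 − 9 = day 37.
Task 7 has to be done before task 8 (must start by day 37, minus 1-day gap → day 36). That means finishing by day 36, i.e. starting by 36 − 1 = day 35.
Task 5 must finish before task 7 (must start by day 35). With a 5-day duration, task 5 must start by 35 − 5 = day 30.
Nothing follows task 6; the deadline of day 46 is its only limit. It must start by 46 − 10 = day 36.
Task 4 must finish in time for task 2 (must start by day 34); task 5 (must start by day 30); task 6 (must start by day 36). The tightest is day 30, so task 4 must start by 30 − 11 = day 19.
Task 3 feeds task 4 (must start by day 19, minus 1-day gap → day 18); task 5 (must start by day 30); task 8 (must start by day 37). Taking the minimum, task 3 must finish by day 18 and start by 18 − 2 = day 16.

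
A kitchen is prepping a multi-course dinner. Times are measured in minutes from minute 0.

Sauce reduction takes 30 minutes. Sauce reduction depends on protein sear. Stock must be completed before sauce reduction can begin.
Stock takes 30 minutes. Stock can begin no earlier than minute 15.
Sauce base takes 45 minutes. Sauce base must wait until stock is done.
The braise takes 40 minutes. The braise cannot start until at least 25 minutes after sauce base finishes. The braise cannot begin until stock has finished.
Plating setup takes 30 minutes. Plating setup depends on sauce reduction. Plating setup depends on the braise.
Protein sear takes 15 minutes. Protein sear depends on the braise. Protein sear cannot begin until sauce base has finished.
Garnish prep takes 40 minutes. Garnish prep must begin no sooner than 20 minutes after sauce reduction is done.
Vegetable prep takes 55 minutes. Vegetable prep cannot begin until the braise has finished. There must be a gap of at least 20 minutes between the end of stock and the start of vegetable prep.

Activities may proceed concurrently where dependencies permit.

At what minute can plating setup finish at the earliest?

Stock cannot begin until its own release at minute 15. It runs from minute 15 to 15 + 30 = minute 45.
Sauce base waits on stock (finishes minute 45), so it starts at minute 45 and finishes at 45 + 45 = minute 90.
For the braise: sauce base (finishes minute 90, plus 25-minute gap → minute 115); stock (finishes minute 45). Taking the maximum gives a start of minute 115, and it finishes at 115 + 40 = minute 155.
For protein sear: the braise (finishes minute 155); sauce base (finishes minute 90). Taking the maximum gives a start of minute 155, and it finishes at 155 + 15 = minute 170.
Sauce reduction needs all of protein sear (finishes minute 170); stock (finishes minute 45). That puts its earliest start at minute 170; it finishes at 170 + 30 = minute 200.
Plating setup cannot start until sauce reduction (finishes minute 200); the braise (finishes minute 155). The controlling bound is minute 200, so plating setup finishes at 200 + 30 = minute 230.

230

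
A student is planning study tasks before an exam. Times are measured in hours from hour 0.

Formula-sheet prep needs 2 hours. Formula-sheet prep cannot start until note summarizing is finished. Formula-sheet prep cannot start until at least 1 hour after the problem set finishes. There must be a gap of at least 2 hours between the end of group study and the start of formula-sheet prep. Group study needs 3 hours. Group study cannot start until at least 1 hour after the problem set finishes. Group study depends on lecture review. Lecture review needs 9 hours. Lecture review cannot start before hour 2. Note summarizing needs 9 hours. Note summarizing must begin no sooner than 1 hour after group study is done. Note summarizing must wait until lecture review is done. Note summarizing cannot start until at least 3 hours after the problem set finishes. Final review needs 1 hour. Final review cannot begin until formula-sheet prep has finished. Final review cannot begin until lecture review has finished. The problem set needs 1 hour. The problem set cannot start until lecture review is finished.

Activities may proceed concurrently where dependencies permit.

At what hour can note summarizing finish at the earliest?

26

Lecture review waits on its own release at hour 2, so it starts at hour 2 and finishes at 2 + 9 = hour 11.
The problem set waits on lecture review (finishes hour 11), so it starts at hour 11 and finishes at 11 + 1 = hour 12.
For group study: the problem set (finishes hour 12, plus 1-hour gap → hour 13); lecture review (finishes hour 11). Taking the maximum gives a start of hour 13, and it finishes at 13 + 3 = hour 16.
For note summarizing: group study (finishes hour 16, plus 1-hour gap → hour 17); lecture review (finishes hour 11); the problem set (finishes hour 12, plus 3-hour gap → hour 15). Taking the maximum gives a start of hour 17, and it finishes at 17 + 9 = hour 26.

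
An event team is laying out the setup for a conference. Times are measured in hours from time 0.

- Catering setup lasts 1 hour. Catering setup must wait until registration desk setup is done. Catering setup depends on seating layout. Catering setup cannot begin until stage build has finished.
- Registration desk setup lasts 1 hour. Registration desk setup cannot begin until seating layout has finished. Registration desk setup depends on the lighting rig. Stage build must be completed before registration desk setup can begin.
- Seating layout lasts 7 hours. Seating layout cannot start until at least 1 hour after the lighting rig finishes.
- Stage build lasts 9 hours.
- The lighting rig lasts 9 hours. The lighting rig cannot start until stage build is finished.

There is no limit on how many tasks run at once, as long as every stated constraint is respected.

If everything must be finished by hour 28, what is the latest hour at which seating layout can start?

19

To finish by hour 28, catering setup (duration 1) must start no later than hour 27.
Registration desk setup feeds into catering setup (must start by hour 27); so registration desk setup must finish by hour 27 and therefore start by hour 26.
Seating layout must finish in time for registration desk setup (must start by hour 26); catering setup (must start by hour 27). The tightest is hour 26, so seating layout must start by 26 − 7 = hour 19.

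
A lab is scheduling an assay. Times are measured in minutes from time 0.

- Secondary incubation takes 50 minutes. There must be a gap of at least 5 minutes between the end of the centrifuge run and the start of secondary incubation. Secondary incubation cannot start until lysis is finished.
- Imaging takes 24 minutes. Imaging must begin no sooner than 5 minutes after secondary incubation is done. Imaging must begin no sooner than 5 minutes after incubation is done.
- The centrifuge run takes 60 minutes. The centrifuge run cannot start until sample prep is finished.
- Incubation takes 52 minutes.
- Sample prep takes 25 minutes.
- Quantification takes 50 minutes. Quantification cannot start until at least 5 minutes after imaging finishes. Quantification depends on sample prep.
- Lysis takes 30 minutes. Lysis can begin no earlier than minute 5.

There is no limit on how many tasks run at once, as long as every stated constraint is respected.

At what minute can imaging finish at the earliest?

Incubation has no prerequisites, so it starts at minute 0 and finishes at minute 52.
After its own release at minute 5, lysis can start at minute 5 and finishes at minute 35.
Nothing blocks sample prep, so it runs from minute 0 to minute 25.
The centrifuge run cannot begin until sample prep (finishes minute 25). It runs from minute 25 to 25 + 60 = minute 85.
Secondary incubation needs all of the centrifuge run (finishes minute 85, plus 5-minute gap → minute 90); lysis (finishes minute 35). That puts its earliest start at minute 90; it finishes at 90 + 50 = minute 140.
For imaging: secondary incubation (finishes minute 140, plus 5-minute gap → minute 145); incubation (finishes minute 52, plus 5-minute gap → minute 57). Taking the maximum gives a start of minute 145, and it finishes at 145 + 24 = minute 169.

169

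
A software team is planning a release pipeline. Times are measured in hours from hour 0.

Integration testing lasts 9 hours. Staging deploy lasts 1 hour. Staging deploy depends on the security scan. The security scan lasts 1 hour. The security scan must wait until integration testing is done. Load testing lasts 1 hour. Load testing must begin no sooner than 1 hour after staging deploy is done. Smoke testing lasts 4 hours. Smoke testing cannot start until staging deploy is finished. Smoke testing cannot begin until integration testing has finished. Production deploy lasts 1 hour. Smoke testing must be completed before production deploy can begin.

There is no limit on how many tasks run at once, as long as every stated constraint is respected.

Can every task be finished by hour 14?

Integration testing has no prerequisites, so it starts at hour 0 and finishes at hour 9.
The security scan waits on integration testing (finishes hour 9), so it starts at hour 9 and finishes at 9 + 1 = hour 10.
Staging deploy cannot begin until the security scan (finishes hour 10). It runs from hour 10 to 10 + 1 = hour 11.
Load testing cannot begin until staging deploy (finishes hour 11, plus 1-hour gap → hour 12). It runs from hour 12 to 12 + 1 = hour 13.
For smoke testing: staging deploy (finishes hour 11); integration testing (finishes hour 9). Taking the maximum gives a start of hour 11, and it finishes at 11 + 4 = hour 15.
Production deploy waits on smoke testing (finishes hour 15), so it starts at hour 15 and finishes at 15 + 1 = hour 16.
The earliest everything can be done is hour 16, which is after the deadline of 14, so it is not possible.

No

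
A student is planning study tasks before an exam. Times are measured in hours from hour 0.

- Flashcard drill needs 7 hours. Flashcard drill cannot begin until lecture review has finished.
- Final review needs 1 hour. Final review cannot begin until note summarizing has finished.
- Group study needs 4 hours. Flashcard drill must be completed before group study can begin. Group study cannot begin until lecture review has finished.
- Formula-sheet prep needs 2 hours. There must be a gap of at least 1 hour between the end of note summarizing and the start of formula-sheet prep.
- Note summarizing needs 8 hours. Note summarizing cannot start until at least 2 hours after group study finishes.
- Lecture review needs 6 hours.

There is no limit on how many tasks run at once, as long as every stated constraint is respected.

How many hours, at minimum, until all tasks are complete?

30

Lecture review can start immediately at hour 0; it finishes at hour 6.
Flashcard drill cannot begin until lecture review (finishes hour 6). It runs from hour 6 to 6 + 7 = hour 13.
Group study cannot start until flashcard drill (finishes hour 13); lecture review (finishes hour 6). The controlling bound is hour 13, so group study finishes at 13 + 4 = hour 17.
Note summarizing cannot begin until group study (finishes hour 17, plus 2-hour gap → hour 19). It runs from hour 19 to 19 + 8 = hour 27.
After note summarizing (finishes hour 27), final review can start at hour 27 and finishes at hour 28.
Formula-sheet prep cannot begin until note summarizing (finishes hour 27, plus 1-hour gap → hour 28). It runs from hour 28 to 28 + 2 = hour 30.
All tasks are finished once the last one completes. Finish times: Lecture review at 6, Flashcard drill at 13, Group study at 17, Note summarizing at 27, Formula-sheet prep at 30, Final review at 28. The latest is hour 30.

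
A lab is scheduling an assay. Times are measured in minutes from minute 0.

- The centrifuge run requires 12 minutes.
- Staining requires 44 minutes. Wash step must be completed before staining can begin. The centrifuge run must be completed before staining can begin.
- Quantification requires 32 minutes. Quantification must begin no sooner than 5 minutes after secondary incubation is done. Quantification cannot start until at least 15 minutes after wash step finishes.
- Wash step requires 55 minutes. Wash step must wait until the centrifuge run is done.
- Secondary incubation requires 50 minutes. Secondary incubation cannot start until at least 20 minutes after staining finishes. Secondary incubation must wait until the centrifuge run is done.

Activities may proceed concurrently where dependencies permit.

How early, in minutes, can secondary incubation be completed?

181

The centrifuge run can start immediately at minute 0; it finishes at minute 12.
Wash step cannot begin until the centrifuge run (finishes minute 12). It runs from minute 12 to 12 + 55 = minute 67.
Staining needs all of wash step (finishes minute 67); the centrifuge run (finishes minute 12). That puts its earliest start at minute 67; it finishes at 67 + 44 = minute 111.
Secondary incubation has to wait for staining (finishes minute 111, plus 20-minute gap → minute 131); the centrifuge run (finishes minute 12). The latest of these is minute 131, so secondary incubation runs minute 131 to 131 + 50 = minute 181.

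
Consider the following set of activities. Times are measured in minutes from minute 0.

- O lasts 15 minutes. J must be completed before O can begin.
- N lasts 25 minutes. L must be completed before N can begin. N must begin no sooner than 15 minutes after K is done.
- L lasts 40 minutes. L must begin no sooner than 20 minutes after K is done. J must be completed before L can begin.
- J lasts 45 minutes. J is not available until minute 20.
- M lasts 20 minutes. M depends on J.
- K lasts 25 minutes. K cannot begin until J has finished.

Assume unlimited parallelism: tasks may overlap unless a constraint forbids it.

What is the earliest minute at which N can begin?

150

After its own release at minute 20, J can start at minute 20 and finishes at minute 65.
K waits on J (finishes minute 65), so it starts at minute 65 and finishes at 65 + 25 = minute 90.
L has to wait for K (finishes minute 90, plus 20-minute gap → minute 110); J (finishes minute 65). The latest of these is minute 110, so L runs minute 110 to 110 + 40 = minute 150.
N waits on L (finishes minute 150); K (finishes minute 90, plus 15-minute gap → minute 105). The latest of these is minute 150, which is the earliest N can start.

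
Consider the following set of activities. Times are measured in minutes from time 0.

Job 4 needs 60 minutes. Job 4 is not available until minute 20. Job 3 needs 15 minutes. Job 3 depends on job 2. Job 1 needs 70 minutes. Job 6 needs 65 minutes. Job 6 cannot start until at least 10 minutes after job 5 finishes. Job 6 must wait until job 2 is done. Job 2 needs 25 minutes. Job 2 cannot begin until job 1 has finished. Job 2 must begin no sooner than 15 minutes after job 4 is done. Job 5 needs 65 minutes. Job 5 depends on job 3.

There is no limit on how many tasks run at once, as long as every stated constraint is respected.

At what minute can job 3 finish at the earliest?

135

Job 4 cannot begin until its own release at minute 20. It runs from minute 20 to 20 + 60 = minute 80.
Job 1 has no prerequisites, so it starts at minute 0 and finishes at minute 70.
For job 2: job 1 (finishes minute 70); job 4 (finishes minute 80, plus 15-minute gap → minute 95). Taking the maximum gives a start of minute 95, and it finishes at 95 + 25 = minute 120.
After job 2 (finishes minute 120), job 3 can start at minute 120 and finishes at minute 135.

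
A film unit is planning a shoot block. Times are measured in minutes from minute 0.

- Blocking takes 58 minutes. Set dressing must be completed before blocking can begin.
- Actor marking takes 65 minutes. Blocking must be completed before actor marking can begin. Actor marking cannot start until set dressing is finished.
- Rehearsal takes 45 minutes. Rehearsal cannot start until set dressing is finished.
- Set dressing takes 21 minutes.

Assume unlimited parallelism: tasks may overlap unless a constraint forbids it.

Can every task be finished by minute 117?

No

Set dressing can start immediately at minute 0; it finishes at minute 21.
Rehearsal waits on set dressing (finishes minute 21), so it starts at minute 21 and finishes at 21 + 45 = minute 66.
Blocking cannot begin until set dressing (finishes minute 21). It runs from minute 21 to 21 + 58 = minute 79.
Actor marking needs all of blocking (finishes minute 79); set dressing (finishes minute 21). That puts its earliest start at minute 79; it finishes at 79 + 65 = minute 144.
The earliest everything can be done is minute 144, which is after the deadline of 117, so it is not possible.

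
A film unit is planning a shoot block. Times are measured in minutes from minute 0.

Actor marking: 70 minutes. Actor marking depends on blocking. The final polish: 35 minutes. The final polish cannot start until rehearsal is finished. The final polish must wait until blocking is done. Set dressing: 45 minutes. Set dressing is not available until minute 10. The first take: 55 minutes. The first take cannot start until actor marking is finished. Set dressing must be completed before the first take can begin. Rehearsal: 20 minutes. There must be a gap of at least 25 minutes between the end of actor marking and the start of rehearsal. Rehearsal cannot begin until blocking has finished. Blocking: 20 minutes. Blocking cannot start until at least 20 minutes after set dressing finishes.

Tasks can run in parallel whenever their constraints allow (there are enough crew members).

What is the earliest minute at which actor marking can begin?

Set dressing cannot begin until its own release at minute 10. It runs from minute 10 to 10 + 45 = minute 55.
Blocking cannot begin until set dressing (finishes minute 55, plus 20-minute gap → minute 75). It runs from minute 75 to 75 + 20 = minute 95.
Actor marking waits on blocking (finishes minute 95), so the earliest it can start is minute 95.

95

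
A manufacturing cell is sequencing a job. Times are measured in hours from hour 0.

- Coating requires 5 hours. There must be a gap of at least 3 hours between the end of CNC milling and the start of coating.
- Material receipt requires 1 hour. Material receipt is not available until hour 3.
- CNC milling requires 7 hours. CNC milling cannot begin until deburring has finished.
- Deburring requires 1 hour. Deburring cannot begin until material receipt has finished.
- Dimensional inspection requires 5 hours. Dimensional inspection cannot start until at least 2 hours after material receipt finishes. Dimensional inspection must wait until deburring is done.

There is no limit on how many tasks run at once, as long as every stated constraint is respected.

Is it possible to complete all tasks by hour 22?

After its own release at hour 3, material receipt can start at hour 3 and finishes at hour 4.
After material receipt (finishes hour 4), deburring can start at hour 4 and finishes at hour 5.
Dimensional inspection has to wait for material receipt (finishes hour 4, plus 2-hour gap → hour 6); deburring (finishes hour 5). The latest of these is hour 6, so dimensional inspection runs hour 6 to 6 + 5 = hour 11.
CNC milling waits on deburring (finishes hour 5), so it starts at hour 5 and finishes at 5 + 7 = hour 12.
After CNC milling (finishes hour 12, plus 3-hour gap → hour 15), coating can start at hour 15 and finishes at hour 20.
Every task is finished by hour 20, which is no later than the deadline of 22, so the schedule is feasible.

Yes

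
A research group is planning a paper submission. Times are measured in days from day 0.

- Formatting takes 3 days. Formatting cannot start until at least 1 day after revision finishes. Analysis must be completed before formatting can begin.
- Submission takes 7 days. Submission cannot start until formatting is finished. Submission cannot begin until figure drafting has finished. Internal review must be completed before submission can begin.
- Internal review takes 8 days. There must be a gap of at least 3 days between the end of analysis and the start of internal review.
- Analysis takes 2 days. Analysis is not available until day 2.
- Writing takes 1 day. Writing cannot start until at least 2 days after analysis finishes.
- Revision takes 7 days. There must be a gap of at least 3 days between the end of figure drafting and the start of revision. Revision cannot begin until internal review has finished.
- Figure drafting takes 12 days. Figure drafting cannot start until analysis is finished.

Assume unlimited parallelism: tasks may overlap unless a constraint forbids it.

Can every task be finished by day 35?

No

Analysis cannot begin until its own release at day 2. It runs from day 2 to 2 + 2 = day 4.
After analysis (finishes day 4, plus 3-day gap → day 7), internal review can start at day 7 and finishes at day 15.
Writing cannot begin until analysis (finishes day 4, plus 2-day gap → day 6). It runs from day 6 to 6 + 1 = day 7.
Figure drafting waits on analysis (finishes day 4), so it starts at day 4 and finishes at 4 + 12 = day 16.
Revision cannot start until figure drafting (finishes day 16, plus 3-day gap → day 19); internal review (finishes day 15). The controlling bound is day 19, so revision finishes at 19 + 7 = day 26.
Formatting needs all of revision (finishes day 26, plus 1-day gap → day 27); analysis (finishes day 4). That puts its earliest start at day 27; it finishes at 27 + 3 = day 30.
Submission cannot start until formatting (finishes day 30); figure drafting (finishes day 16); internal review (finishes day 15). The controlling bound is day 30, so submission finishes at 30 + 7 = day 37.
The earliest everything can be done is day 37, which is after the deadline of 35, so it is not possible.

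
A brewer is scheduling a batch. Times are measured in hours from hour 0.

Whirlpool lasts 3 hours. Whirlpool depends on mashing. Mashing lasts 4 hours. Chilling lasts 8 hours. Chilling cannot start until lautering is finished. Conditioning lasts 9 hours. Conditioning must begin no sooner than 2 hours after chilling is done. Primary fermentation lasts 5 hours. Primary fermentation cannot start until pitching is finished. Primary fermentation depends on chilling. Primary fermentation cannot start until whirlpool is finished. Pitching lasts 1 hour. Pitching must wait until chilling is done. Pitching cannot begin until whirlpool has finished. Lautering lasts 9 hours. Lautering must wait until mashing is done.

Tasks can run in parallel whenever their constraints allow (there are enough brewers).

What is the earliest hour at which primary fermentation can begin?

22

Mashing has no prerequisites, so it starts at hour 0 and finishes at hour 4.
Whirlpool cannot begin until mashing (finishes hour 4). It runs from hour 4 to 4 + 3 = hour 7.
Lautering cannot begin until mashing (finishes hour 4). It runs from hour 4 to 4 + 9 = hour 13.
Chilling waits on lautering (finishes hour 13), so it starts at hour 13 and finishes at 13 + 8 = hour 21.
Pitching cannot start until chilling (finishes hour 21); whirlpool (finishes hour 7). The controlling bound is hour 21, so pitching finishes at 21 + 1 = hour 22.
Primary fermentation waits on pitching (finishes hour 22); chilling (finishes hour 21); whirlpool (finishes hour 7). The latest of these is hour 22, which is the earliest primary fermentation can start.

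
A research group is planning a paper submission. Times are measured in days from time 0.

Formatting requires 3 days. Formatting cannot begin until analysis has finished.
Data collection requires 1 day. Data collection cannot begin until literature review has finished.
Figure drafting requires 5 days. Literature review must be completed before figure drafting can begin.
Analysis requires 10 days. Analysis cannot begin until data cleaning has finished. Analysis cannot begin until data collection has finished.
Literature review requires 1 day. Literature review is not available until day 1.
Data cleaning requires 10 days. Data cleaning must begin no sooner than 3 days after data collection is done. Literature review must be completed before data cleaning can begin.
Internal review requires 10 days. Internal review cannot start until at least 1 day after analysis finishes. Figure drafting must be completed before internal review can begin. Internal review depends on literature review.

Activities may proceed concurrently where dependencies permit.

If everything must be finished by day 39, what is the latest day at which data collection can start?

4

Internal review must finish by day 39; it takes 10 days, so it must start by 39 − 10 = day 29.
Formatting has no dependents, so it just needs to finish by day 39. Starting by 39 − 3 = day 36 achieves that.
Analysis has several dependents: internal review (must start by day 29, minus 1-day gap → day 28); formatting (must start by day 36). The earliest of those limits is day 28, so analysis must start by 28 − 10 = day 18.
Data cleaning has to be done before analysis (must start by day 18). That means finishing by day 18, i.e. starting by 18 − 10 = day 8.
Data collection feeds data cleaning (must start by day 8, minus 3-day gap → day 5); analysis (must start by day 18). Taking the minimum, data collection must finish by day 5 and start by 5 − 1 = day 4.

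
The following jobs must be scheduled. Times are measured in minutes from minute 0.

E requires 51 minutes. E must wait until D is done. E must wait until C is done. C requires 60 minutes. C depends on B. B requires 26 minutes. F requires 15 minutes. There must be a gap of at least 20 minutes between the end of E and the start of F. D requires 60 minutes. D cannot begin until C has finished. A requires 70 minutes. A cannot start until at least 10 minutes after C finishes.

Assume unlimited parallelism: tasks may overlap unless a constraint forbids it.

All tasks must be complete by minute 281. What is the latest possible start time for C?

Nothing follows A; the deadline of minute 281 is its only limit. It must start by 281 − 70 = minute 211.
F must finish by minute 281; it takes 15 minutes, so it must start by 281 − 15 = minute 266.
E must finish before F (must start by minute 266, minus 20-minute gap → minute 246). With a 51-minute duration, E must start by 246 − 51 = minute 195.
Since E (must start by minute 195) depends on it, D must finish by minute 195. Backing off its 60-minute duration gives a latest start of minute 135.
For C: A (must start by minute 211, minus 10-minute gap → minute 201); D (must start by minute 135); E (must start by minute 195). The most restrictive is minute 135; with a 60-minute duration, C must start by minute 75.

75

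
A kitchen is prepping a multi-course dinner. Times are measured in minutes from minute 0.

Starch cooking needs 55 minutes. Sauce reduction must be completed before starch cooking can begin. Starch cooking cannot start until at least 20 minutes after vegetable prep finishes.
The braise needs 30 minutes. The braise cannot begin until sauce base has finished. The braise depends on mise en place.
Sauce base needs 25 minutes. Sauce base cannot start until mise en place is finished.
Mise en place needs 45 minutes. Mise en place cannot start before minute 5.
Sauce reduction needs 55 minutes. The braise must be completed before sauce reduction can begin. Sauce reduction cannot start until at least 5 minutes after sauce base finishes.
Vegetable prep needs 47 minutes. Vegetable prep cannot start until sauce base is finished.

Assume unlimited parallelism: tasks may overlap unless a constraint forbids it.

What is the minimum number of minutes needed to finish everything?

215

Mise en place waits on its own release at minute 5, so it starts at minute 5 and finishes at 5 + 45 = minute 50.
Sauce base waits on mise en place (finishes minute 50), so it starts at minute 50 and finishes at 50 + 25 = minute 75.
After sauce base (finishes minute 75), vegetable prep can start at minute 75 and finishes at minute 122.
For the braise: sauce base (finishes minute 75); mise en place (finishes minute 50). Taking the maximum gives a start of minute 75, and it finishes at 75 + 30 = minute 105.
For sauce reduction: the braise (finishes minute 105); sauce base (finishes minute 75, plus 5-minute gap → minute 80). Taking the maximum gives a start of minute 105, and it finishes at 105 + 55 = minute 160.
For starch cooking: sauce reduction (finishes minute 160); vegetable prep (finishes minute 122, plus 20-minute gap → minute 142). Taking the maximum gives a start of minute 160, and it finishes at 160 + 55 = minute 215.
All tasks are finished once the last one completes. Finish times: Mise en place at 50, Sauce base at 75, The braise at 105, Vegetable prep at 122, Sauce reduction at 160, Starch cooking at 215. The latest is minute 215.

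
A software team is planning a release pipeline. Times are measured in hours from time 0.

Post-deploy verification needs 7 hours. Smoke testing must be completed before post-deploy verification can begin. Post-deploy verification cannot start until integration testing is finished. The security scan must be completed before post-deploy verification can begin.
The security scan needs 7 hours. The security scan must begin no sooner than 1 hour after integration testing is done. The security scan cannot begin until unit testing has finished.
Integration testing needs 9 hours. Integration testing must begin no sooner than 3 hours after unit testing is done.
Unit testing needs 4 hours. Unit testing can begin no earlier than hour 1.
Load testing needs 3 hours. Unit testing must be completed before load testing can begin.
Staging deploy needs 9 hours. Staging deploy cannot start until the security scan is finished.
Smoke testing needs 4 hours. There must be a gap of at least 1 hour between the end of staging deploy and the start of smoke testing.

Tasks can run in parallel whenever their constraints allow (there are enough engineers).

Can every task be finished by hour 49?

Yes

Unit testing cannot begin until its own release at hour 1. It runs from hour 1 to 1 + 4 = hour 5.
After unit testing (finishes hour 5), load testing can start at hour 5 and finishes at hour 8.
After unit testing (finishes hour 5, plus 3-hour gap → hour 8), integration testing can start at hour 8 and finishes at hour 17.
The security scan cannot start until integration testing (finishes hour 17, plus 1-hour gap → hour 18); unit testing (finishes hour 5). The controlling bound is hour 18, so the security scan finishes at 18 + 7 = hour 25.
After the security scan (finishes hour 25), staging deploy can start at hour 25 and finishes at hour 34.
Smoke testing waits on staging deploy (finishes hour 34, plus 1-hour gap → hour 35), so it starts at hour 35 and finishes at 35 + 4 = hour 39.
Post-deploy verification cannot start until smoke testing (finishes hour 39); integration testing (finishes hour 17); the security scan (finishes hour 25). The controlling bound is hour 39, so post-deploy verification finishes at 39 + 7 = hour 46.
Every task is finished by hour 46, which is no later than the deadline of 49, so the schedule is feasible.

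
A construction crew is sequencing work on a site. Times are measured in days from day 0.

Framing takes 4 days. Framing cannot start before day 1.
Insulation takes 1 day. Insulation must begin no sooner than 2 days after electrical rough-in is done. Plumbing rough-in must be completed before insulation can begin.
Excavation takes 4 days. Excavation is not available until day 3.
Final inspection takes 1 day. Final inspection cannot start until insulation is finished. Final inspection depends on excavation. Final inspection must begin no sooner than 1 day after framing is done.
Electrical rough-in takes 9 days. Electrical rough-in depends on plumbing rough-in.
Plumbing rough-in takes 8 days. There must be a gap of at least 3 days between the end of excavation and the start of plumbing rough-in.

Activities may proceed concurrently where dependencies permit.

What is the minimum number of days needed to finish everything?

After its own release at day 1, framing can start at day 1 and finishes at day 5.
Excavation waits on its own release at day 3, so it starts at day 3 and finishes at 3 + 4 = day 7.
After excavation (finishes day 7, plus 3-day gap → day 10), plumbing rough-in can start at day 10 and finishes at day 18.
After plumbing rough-in (finishes day 18), electrical rough-in can start at day 18 and finishes at day 27.
Insulation has to wait for electrical rough-in (finishes day 27, plus 2-day gap → day 29); plumbing rough-in (finishes day 18). The latest of these is day 29, so insulation runs day 29 to 29 + 1 = day 30.
Final inspection needs all of insulation (finishes day 30); excavation (finishes day 7); framing (finishes day 5, plus 1-day gap → day 6). That puts its earliest start at day 30; it finishes at 30 + 1 = day 31.
All tasks are finished once the last one completes. Finish times: Excavation at 7, Framing at 5, Plumbing rough-in at 18, Electrical rough-in at 27, Insulation at 30, Final inspection at 31. The latest is day 31.

31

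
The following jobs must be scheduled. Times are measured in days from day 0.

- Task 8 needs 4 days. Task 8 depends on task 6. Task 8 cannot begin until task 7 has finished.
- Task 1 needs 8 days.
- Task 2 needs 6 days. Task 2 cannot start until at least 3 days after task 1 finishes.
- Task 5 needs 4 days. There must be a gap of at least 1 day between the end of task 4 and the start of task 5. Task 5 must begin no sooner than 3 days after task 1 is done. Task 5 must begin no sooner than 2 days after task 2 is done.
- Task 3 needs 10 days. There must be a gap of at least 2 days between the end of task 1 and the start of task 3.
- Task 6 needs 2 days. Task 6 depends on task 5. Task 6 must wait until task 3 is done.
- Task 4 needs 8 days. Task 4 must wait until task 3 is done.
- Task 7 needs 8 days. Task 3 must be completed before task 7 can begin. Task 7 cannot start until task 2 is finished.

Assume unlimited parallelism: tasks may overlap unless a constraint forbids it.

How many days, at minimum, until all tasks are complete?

Nothing blocks task 1, so it runs from day 0 to day 8.
After task 1 (finishes day 8, plus 2-day gap → day 10), task 3 can start at day 10 and finishes at day 20.
After task 3 (finishes day 20), task 4 can start at day 20 and finishes at day 28.
Task 2 waits on task 1 (finishes day 8, plus 3-day gap → day 11), so it starts at day 11 and finishes at 11 + 6 = day 17.
Task 7 has to wait for task 3 (finishes day 20); task 2 (finishes day 17). The latest of these is day 20, so task 7 runs day 20 to 20 + 8 = day 28.
For task 5: task 4 (finishes day 28, plus 1-day gap → day 29); task 1 (finishes day 8, plus 3-day gap → day 11); task 2 (finishes day 17, plus 2-day gap → day 19). Taking the maximum gives a start of day 29, and it finishes at 29 + 4 = day 33.
Task 6 has to wait for task 5 (finishes day 33); task 3 (finishes day 20). The latest of these is day 33, so task 6 runs day 33 to 33 + 2 = day 35.
Task 8 needs all of task 6 (finishes day 35); task 7 (finishes day 28). That puts its earliest start at day 35; it finishes at 35 + 4 = day 39.
All tasks are finished once the last one completes. Finish times: Task 1 at 8, Task 2 at 17, Task 3 at 20, Task 4 at 28, Task 5 at 33, Task 6 at 35, Task 7 at 28, Task 8 at 39. The latest is day 39.

39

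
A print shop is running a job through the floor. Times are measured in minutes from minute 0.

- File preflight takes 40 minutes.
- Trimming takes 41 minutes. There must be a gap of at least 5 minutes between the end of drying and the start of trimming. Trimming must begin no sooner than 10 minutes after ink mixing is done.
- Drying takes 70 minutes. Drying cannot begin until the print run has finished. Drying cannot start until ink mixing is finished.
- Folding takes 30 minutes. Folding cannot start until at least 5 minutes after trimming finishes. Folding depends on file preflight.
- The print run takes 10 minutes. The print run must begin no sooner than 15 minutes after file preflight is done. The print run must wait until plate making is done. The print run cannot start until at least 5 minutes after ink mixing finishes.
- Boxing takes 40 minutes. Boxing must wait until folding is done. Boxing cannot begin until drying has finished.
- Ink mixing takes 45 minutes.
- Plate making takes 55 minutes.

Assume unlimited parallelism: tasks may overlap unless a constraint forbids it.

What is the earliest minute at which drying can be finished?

Ink mixing has no prerequisites, so it starts at minute 0 and finishes at minute 45.
Nothing blocks plate making, so it runs from minute 0 to minute 55.
File preflight has no prerequisites, so it starts at minute 0 and finishes at minute 40.
The print run needs all of file preflight (finishes minute 40, plus 15-minute gap → minute 55); plate making (finishes minute 55); ink mixing (finishes minute 45, plus 5-minute gap → minute 50). That puts its earliest start at minute 55; it finishes at 55 + 10 = minute 65.
For drying: the print run (finishes minute 65); ink mixing (finishes minute 45). Taking the maximum gives a start of minute 65, and it finishes at 65 + 70 = minute 135.

135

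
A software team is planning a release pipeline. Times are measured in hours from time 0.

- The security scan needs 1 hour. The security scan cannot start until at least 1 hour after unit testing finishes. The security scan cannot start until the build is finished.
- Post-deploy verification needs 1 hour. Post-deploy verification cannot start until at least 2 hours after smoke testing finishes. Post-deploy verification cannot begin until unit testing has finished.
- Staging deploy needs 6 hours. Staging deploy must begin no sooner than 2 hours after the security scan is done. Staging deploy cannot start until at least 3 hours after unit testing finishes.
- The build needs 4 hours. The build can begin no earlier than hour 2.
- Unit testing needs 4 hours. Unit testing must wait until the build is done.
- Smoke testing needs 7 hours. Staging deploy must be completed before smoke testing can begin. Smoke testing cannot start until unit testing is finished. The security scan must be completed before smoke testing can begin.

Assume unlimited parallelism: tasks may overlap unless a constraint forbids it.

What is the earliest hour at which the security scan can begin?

The build waits on its own release at hour 2, so it starts at hour 2 and finishes at 2 + 4 = hour 6.
Unit testing waits on the build (finishes hour 6), so it starts at hour 6 and finishes at 6 + 4 = hour 10.
The security scan waits on unit testing (finishes hour 10, plus 1-hour gap → hour 11); the build (finishes hour 6). The latest of these is hour 11, which is the earliest the security scan can start.

11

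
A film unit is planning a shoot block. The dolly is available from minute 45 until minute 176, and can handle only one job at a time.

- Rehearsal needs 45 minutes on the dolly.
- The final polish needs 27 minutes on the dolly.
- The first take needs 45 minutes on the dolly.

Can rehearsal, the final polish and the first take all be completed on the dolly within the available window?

Yes

The dolly window is 176 − 45 = 131 minutes.
Running back to back, the jobs need 45 + 27 + 45 = 117 minutes on the dolly.
Since 117 ≤ 131, they fit within the window.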